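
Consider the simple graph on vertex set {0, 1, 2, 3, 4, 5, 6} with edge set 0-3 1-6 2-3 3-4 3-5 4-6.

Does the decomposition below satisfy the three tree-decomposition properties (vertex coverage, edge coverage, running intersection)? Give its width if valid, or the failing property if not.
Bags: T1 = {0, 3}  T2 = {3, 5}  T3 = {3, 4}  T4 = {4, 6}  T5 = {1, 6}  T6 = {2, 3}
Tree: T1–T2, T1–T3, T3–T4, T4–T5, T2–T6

Yes; width 1.

Checking the three conditions: (i) the bags cover all of {0, 1, 2, 3, 4, 5, 6}; (ii) for each edge, some bag contains both endpoints; (iii) the bags containing any fixed vertex form a subtree. All hold, so the decomposition is valid with width 2 − 1 = 1.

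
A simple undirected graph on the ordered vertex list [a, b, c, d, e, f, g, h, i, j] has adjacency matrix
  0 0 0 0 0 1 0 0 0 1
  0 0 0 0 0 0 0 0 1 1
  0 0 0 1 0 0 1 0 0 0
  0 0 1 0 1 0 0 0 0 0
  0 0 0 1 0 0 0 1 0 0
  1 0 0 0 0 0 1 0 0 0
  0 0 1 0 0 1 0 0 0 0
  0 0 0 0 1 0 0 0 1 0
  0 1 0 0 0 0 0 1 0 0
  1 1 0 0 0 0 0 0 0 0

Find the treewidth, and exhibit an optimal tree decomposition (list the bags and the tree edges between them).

Treewidth 2.
One such decomposition:
Bags: B1 = {b, h, i}  B2 = {b, h, j}  B3 = {a, h, j}  B4 = {a, f, h}  B5 = {f, g, h}  B6 = {c, g, h}  B7 = {c, d, h}  B8 = {d, e, h}
Tree: B1–B2, B2–B3, B3–B4, B4–B5, B5–B6, B6–B7, B7–B8

The largest bag has 3 vertices, giving width 2; this decomposition certifies tw(G) ≤ 2. The edges h–i–b–j–a–f–g–c–d–e–h form a cycle, so G is not a tree and its treewidth is at least 2. Combining the bounds, tw(G) = 2.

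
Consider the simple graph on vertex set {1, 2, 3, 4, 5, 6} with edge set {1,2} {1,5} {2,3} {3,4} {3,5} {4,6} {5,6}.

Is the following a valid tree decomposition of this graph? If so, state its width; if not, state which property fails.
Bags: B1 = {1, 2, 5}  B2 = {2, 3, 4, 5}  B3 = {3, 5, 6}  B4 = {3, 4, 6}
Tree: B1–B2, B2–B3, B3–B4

No — bags containing vertex 4 are not connected in the tree.

A tree decomposition must satisfy three properties: every vertex lies in some bag; for every edge, both endpoints lie together in some bag; and for every vertex, the bags containing it form a connected subtree. Here bags containing vertex 4 are not connected in the tree, so the decomposition is invalid.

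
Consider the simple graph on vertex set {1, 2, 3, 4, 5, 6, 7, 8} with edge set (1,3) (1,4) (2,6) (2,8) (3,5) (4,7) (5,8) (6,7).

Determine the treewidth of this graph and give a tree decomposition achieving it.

Treewidth 2.
One optimal decomposition is:
Bags: B1 = {2, 5, 8}  B2 = {2, 5, 6}  B3 = {5, 6, 7}  B4 = {4, 5, 7}  B5 = {1, 4, 5}  B6 = {1, 3, 5}
Tree: B1–B2, B2–B3, B3–B4, B4–B5, B5–B6

The largest bag has 3 vertices, giving width 2; this decomposition certifies tw(G) ≤ 2. The edges 5–8–2–6–7–4–1–3–5 form a cycle, so G is not a tree and its treewidth is at least 2. Therefore the treewidth is 2.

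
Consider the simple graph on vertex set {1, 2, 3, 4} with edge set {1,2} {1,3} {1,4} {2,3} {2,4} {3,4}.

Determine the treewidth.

3

A width-3 tree decomposition is:
Bags: B1 = {1, 2, 3, 4}
Tree: (single bag)
With just one bag of size 4, the width is 4 − 1 = 3, so tw(G) ≤ 3. On the other hand G contains the 4-clique {1, 2, 3, 4}. A clique must lie in a single bag of any decomposition, so no decomposition can have width below 3. Therefore the treewidth is 3.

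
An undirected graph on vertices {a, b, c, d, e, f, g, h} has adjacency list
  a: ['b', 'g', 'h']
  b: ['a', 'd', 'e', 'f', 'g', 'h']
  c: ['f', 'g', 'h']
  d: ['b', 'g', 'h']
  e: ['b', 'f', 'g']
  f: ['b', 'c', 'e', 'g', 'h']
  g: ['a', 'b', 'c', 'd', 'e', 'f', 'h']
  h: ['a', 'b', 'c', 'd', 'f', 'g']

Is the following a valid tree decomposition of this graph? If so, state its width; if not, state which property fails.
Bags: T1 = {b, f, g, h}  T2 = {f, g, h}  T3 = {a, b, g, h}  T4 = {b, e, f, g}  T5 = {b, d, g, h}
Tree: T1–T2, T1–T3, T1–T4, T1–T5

No — vertex c appears in no bag.

A tree decomposition must satisfy three properties: every vertex lies in some bag; for every edge, both endpoints lie together in some bag; and for every vertex, the bags containing it form a connected subtree. Here vertex c appears in no bag, so the decomposition is invalid.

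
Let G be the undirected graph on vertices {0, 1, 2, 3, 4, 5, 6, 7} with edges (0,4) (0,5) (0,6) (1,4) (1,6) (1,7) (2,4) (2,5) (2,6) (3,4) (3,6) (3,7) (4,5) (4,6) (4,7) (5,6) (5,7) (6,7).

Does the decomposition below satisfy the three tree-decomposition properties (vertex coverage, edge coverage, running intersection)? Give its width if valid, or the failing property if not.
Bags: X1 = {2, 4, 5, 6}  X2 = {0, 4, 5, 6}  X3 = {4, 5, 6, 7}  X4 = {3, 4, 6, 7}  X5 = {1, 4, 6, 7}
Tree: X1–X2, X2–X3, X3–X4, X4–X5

Checking the three conditions: (i) the bags cover all of {0, 1, 2, 3, 4, 5, 6, 7}; (ii) for each edge, some bag contains both endpoints; (iii) the bags containing any fixed vertex form a subtree. All hold, so the decomposition is valid with width 4 − 1 = 3.

Yes; width 3.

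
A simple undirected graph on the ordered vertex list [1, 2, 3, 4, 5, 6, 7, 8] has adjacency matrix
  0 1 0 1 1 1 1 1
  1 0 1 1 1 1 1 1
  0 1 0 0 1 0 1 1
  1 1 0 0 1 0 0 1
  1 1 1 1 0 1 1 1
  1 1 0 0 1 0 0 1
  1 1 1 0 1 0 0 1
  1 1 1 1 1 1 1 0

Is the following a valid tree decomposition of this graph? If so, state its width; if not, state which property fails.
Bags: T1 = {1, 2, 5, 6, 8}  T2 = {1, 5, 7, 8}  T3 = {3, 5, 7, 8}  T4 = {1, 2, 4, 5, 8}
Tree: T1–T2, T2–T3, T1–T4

No — edge (2,7) lies in no bag.

A tree decomposition must satisfy three properties: every vertex lies in some bag; for every edge, both endpoints lie together in some bag; and for every vertex, the bags containing it form a connected subtree. Here edge (2,7) lies in no bag, so the decomposition is invalid.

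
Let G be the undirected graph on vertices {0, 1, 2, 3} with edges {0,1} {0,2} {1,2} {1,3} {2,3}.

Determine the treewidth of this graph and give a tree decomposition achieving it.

Every bag has size at most 3, so the width is 3 − 1 = 2 and tw(G) ≤ 2. For the lower bound, the 3 vertices {0, 1, 2} are pairwise adjacent, and any tree decomposition puts a clique entirely inside one bag — forcing width ≥ 2. Hence tw(G) = 2 exactly.

Treewidth 2.
One optimal decomposition is:
Bags: B1 = {0, 1, 2}  B2 = {1, 2, 3}
Tree: B1–B2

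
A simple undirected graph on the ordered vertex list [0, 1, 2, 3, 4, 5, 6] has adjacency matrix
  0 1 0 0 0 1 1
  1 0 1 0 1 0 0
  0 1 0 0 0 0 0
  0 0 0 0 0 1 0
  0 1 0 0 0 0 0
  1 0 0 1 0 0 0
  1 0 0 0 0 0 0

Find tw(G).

A width-1 tree decomposition is:
Bags: B1 = {1, 4}  B2 = {0, 1}  B3 = {0, 5}  B4 = {0, 6}  B5 = {1, 2}  B6 = {3, 5}
Tree: B1–B2, B2–B3, B3–B4, B1–B5, B3–B6
Each bag holds 2 vertices, so the decomposition has width 1, which upper-bounds the treewidth. G has an edge, so its treewidth is at least 1. The upper and lower bounds meet at 1, so that is the treewidth.

1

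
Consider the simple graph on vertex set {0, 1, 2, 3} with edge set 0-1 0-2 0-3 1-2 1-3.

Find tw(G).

2

A width-2 tree decomposition is:
Bags: B1 = {0, 1, 2}  B2 = {0, 1, 3}
Tree: B1–B2
Every bag has size at most 3, so the width is 3 − 1 = 2 and tw(G) ≤ 2. Conversely, {0, 1, 2} is a clique of size 3, and the vertices of any clique must share a bag in every tree decomposition; so some bag has ≥ 3 vertices and tw(G) ≥ 2. Therefore the treewidth is 2.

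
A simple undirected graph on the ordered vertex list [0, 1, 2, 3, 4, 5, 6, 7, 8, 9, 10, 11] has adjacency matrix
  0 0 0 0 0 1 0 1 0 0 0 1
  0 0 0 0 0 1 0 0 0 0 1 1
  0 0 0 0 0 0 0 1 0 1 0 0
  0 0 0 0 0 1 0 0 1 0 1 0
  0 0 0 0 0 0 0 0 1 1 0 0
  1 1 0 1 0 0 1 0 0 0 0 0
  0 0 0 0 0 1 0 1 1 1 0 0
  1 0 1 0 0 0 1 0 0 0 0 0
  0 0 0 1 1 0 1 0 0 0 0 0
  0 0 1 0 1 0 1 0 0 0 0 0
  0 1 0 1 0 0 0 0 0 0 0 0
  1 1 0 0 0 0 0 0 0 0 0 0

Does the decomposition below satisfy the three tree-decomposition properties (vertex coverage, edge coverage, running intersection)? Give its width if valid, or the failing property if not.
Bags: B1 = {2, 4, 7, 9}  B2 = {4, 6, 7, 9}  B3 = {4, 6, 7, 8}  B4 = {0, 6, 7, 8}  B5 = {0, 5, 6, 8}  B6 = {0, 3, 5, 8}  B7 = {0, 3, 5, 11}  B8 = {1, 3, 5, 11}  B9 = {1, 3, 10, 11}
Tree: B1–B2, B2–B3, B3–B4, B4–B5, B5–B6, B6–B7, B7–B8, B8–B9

Every vertex of G appears in some bag (union = {0, 1, 2, 3, 4, 5, 6, 7, 8, 9, 10, 11}); every edge is covered by a bag; and for each vertex v the set of bags containing v is connected in the bag tree. The decomposition is therefore valid. The largest bag has 4 vertices, so the width is 3.

Yes; width 3.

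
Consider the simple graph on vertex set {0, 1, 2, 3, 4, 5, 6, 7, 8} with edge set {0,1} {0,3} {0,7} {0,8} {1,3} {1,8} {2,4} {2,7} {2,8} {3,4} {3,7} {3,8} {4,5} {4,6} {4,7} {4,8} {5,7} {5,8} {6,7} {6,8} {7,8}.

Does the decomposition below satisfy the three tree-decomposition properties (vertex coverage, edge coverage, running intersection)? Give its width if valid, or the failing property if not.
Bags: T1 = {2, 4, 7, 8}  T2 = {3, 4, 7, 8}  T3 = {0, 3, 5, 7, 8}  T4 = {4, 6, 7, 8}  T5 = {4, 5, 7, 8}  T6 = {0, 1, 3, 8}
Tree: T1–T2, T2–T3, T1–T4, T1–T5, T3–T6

A tree decomposition must satisfy three properties: every vertex lies in some bag; for every edge, both endpoints lie together in some bag; and for every vertex, the bags containing it form a connected subtree. Here bags containing vertex 5 are not connected in the tree, so the decomposition is invalid.

No — bags containing vertex 5 are not connected in the tree.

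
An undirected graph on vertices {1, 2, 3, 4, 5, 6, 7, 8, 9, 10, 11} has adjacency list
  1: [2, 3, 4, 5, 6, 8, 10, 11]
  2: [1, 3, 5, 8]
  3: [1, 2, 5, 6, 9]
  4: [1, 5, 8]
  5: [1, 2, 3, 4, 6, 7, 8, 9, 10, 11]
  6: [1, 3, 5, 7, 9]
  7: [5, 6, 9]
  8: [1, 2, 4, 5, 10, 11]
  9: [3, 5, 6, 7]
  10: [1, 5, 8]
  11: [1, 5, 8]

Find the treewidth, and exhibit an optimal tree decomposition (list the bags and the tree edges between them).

Every bag has size at most 4, so the width is 4 − 1 = 3 and tw(G) ≤ 3. For the lower bound, the 4 vertices {1, 5, 8, 10} are pairwise adjacent, and any tree decomposition puts a clique entirely inside one bag — forcing width ≥ 3. The upper and lower bounds meet at 3, so that is the treewidth.

Treewidth 3.
Bags: B1 = {1, 2, 3, 5}  B2 = {1, 3, 5, 6}  B3 = {1, 2, 5, 8}  B4 = {3, 5, 6, 9}  B5 = {1, 4, 5, 8}  B6 = {5, 6, 7, 9}  B7 = {1, 5, 8, 11}  B8 = {1, 5, 8, 10}
Tree: B1–B2, B1–B3, B2–B4, B3–B5, B4–B6, B5–B7, B3–B8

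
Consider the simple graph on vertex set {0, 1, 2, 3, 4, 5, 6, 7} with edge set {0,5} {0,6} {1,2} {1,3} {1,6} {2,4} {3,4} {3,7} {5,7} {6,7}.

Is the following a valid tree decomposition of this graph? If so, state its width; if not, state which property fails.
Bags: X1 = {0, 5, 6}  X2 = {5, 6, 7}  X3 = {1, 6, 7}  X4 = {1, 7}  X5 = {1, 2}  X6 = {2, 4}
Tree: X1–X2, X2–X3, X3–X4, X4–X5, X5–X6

A tree decomposition must satisfy three properties: every vertex lies in some bag; for every edge, both endpoints lie together in some bag; and for every vertex, the bags containing it form a connected subtree. Here vertex 3 appears in no bag, so the decomposition is invalid.

No — vertex 3 appears in no bag.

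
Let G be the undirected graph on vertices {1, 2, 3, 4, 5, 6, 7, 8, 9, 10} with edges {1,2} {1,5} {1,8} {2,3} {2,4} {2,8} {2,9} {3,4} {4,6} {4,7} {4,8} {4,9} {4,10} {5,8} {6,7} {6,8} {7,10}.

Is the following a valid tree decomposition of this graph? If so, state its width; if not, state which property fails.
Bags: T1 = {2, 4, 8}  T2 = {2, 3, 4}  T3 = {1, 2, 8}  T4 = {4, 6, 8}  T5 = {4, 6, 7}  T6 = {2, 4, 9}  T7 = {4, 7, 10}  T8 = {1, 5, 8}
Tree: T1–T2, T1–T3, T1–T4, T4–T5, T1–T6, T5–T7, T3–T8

Yes; width 2.

Checking the three conditions: (i) the bags cover all of {1, 2, 3, 4, 5, 6, 7, 8, 9, 10}; (ii) for each edge, some bag contains both endpoints; (iii) the bags containing any fixed vertex form a subtree. All hold, so the decomposition is valid with width 3 − 1 = 2.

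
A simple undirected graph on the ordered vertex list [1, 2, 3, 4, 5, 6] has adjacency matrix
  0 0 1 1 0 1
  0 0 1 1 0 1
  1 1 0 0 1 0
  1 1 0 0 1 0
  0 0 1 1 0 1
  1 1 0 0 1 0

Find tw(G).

A width-3 tree decomposition is:
Bags: B1 = {3, 4, 5, 6}  B2 = {2, 3, 4, 6}  B3 = {1, 3, 4, 6}
Tree: B1–B2, B2–B3
Each bag holds 4 vertices, so the decomposition has width 3, which upper-bounds the treewidth. For the lower bound: the 4 vertex sets {5,6}, {2,3}, {4}, {1} are disjoint, each induces a connected subgraph, and every pair is joined by at least one edge of G. Contracting each set to a single vertex therefore yields K_{4} as a minor, and since treewidth is minor-monotone, tw(G) ≥ tw(K_{4}) = 3. Combining the bounds, tw(G) = 3.

3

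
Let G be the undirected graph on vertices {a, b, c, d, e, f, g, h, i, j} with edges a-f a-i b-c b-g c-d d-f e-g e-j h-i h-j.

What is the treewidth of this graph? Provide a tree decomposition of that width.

Treewidth 2.
Bags: B1 = {e, g, j}  B2 = {b, g, j}  B3 = {b, c, j}  B4 = {c, d, j}  B5 = {d, f, j}  B6 = {a, f, j}  B7 = {a, i, j}  B8 = {h, i, j}
Tree: B1–B2, B2–B3, B3–B4, B4–B5, B5–B6, B6–B7, B7–B8

Each bag holds 3 vertices, so the decomposition has width 2, which upper-bounds the treewidth. For the lower bound, G contains the cycle j–e–g–b–c–d–f–a–i–h–j, so G is not a forest; only forests have treewidth ≤ 1, hence tw(G) ≥ 2. Combining the bounds, tw(G) = 2.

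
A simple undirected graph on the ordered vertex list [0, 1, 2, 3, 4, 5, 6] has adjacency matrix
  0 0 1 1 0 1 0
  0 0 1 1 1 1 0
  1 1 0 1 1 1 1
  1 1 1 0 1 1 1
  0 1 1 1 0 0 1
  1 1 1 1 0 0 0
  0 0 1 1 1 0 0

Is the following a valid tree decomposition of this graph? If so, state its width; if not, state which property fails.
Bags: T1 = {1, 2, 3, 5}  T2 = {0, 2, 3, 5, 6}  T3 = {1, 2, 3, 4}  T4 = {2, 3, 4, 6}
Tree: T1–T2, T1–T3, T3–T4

A tree decomposition must satisfy three properties: every vertex lies in some bag; for every edge, both endpoints lie together in some bag; and for every vertex, the bags containing it form a connected subtree. Here bags containing vertex 6 are not connected in the tree, so the decomposition is invalid.

No — bags containing vertex 6 are not connected in the tree.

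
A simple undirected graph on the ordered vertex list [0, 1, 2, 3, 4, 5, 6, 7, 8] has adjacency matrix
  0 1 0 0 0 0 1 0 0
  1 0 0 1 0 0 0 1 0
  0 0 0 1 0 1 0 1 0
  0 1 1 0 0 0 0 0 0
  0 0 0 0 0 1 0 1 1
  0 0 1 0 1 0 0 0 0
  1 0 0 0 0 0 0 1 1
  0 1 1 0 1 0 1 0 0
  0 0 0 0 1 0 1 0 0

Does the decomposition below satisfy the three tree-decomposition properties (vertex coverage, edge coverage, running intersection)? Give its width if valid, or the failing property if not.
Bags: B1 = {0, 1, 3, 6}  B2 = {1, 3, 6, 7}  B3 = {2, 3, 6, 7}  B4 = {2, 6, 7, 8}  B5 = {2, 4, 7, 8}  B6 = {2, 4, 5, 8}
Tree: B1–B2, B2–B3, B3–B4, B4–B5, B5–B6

Yes; width 3.

Every vertex of G appears in some bag (union = {0, 1, 2, 3, 4, 5, 6, 7, 8}); every edge is covered by a bag; and for each vertex v the set of bags containing v is connected in the bag tree. The decomposition is therefore valid. The largest bag has 4 vertices, so the width is 3.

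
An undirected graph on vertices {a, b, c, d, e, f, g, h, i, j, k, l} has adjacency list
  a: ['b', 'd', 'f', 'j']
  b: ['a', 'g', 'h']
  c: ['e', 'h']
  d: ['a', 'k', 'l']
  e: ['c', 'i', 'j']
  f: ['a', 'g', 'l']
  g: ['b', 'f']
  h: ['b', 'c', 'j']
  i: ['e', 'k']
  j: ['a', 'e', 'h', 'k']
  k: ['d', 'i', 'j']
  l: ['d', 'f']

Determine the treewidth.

3

A width-3 tree decomposition is:
Bags: B1 = {b, f, g, l}  B2 = {a, b, f, l}  B3 = {a, b, d, l}  B4 = {a, b, d, h}  B5 = {a, d, h, j}  B6 = {d, h, j, k}  B7 = {c, h, j, k}  B8 = {c, e, j, k}  B9 = {c, e, i, k}
Tree: B1–B2, B2–B3, B3–B4, B4–B5, B5–B6, B6–B7, B7–B8, B8–B9
Each bag holds 4 vertices, so the decomposition has width 3, which upper-bounds the treewidth. For the lower bound: the 4 vertex sets {f,g,l}, {b}, {a}, {d,h,j,k} are disjoint, each induces a connected subgraph, and every pair is joined by at least one edge of G. Contracting each set to a single vertex therefore yields K_{4} as a minor, and since treewidth is minor-monotone, tw(G) ≥ tw(K_{4}) = 3. Combining the bounds, tw(G) = 3.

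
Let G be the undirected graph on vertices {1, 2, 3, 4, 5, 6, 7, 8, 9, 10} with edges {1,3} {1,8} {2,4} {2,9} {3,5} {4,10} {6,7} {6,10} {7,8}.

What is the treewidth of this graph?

1

A width-1 tree decomposition is:
Bags: B1 = {3, 5}  B2 = {1, 3}  B3 = {1, 8}  B4 = {7, 8}  B5 = {6, 7}  B6 = {6, 10}  B7 = {4, 10}  B8 = {2, 4}  B9 = {2, 9}
Tree: B1–B2, B2–B3, B3–B4, B4–B5, B5–B6, B6–B7, B7–B8, B8–B9
The largest bag has 2 vertices, giving width 1; this decomposition certifies tw(G) ≤ 1. Any graph with an edge has treewidth ≥ 1, and G has the edge 5–3. The upper and lower bounds meet at 1, so that is the treewidth.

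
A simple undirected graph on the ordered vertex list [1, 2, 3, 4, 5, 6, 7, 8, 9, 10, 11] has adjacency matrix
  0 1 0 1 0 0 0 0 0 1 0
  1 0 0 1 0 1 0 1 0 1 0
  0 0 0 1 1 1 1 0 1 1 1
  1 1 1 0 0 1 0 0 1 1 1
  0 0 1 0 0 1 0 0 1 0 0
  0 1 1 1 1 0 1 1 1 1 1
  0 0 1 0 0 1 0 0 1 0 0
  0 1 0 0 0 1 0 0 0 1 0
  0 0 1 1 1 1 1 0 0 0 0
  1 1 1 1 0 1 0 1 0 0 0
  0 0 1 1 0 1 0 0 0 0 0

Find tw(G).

3

A width-3 tree decomposition is:
Bags: B1 = {3, 4, 6, 11}  B2 = {3, 4, 6, 10}  B3 = {3, 4, 6, 9}  B4 = {3, 6, 7, 9}  B5 = {3, 5, 6, 9}  B6 = {2, 4, 6, 10}  B7 = {1, 2, 4, 10}  B8 = {2, 6, 8, 10}
Tree: B1–B2, B1–B3, B3–B4, B3–B5, B2–B6, B6–B7, B6–B8
Each bag holds 4 vertices, so the decomposition has width 3, which upper-bounds the treewidth. On the other hand G contains the 4-clique {1, 2, 4, 10}. A clique must lie in a single bag of any decomposition, so no decomposition can have width below 3. Combining the bounds, tw(G) = 3.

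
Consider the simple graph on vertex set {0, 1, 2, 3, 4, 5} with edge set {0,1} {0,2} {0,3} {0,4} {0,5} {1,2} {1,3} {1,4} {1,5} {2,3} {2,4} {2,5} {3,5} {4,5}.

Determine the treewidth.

A width-4 tree decomposition is:
Bags: B1 = {0, 1, 2, 4, 5}  B2 = {0, 1, 2, 3, 5}
Tree: B1–B2
Every bag has size at most 5, so the width is 5 − 1 = 4 and tw(G) ≤ 4. For the lower bound, the 5 vertices {0, 1, 2, 3, 5} are pairwise adjacent, and any tree decomposition puts a clique entirely inside one bag — forcing width ≥ 4. The upper and lower bounds meet at 4, so that is the treewidth.

4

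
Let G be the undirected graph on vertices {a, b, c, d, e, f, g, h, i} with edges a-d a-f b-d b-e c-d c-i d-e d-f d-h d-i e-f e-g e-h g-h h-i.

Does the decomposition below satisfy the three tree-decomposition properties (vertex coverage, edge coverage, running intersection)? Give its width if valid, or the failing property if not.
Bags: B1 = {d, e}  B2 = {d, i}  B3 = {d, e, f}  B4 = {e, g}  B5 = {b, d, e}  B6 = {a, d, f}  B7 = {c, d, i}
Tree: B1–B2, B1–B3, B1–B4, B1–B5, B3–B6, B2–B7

A tree decomposition must satisfy three properties: every vertex lies in some bag; for every edge, both endpoints lie together in some bag; and for every vertex, the bags containing it form a connected subtree. Here vertex h appears in no bag, so the decomposition is invalid.

No — vertex h appears in no bag.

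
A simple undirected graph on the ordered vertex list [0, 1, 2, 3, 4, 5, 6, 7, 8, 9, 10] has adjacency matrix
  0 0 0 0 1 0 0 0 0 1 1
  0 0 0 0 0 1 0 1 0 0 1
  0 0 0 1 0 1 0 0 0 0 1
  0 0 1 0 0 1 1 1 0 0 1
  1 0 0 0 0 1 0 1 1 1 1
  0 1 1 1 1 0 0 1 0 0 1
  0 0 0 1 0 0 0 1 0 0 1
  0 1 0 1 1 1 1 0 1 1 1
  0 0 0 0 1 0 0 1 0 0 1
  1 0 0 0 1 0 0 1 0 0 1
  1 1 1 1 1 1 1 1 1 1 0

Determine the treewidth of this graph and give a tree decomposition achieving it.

Treewidth 3.
One optimal decomposition is:
Bags: B1 = {2, 3, 5, 10}  B2 = {3, 5, 7, 10}  B3 = {4, 5, 7, 10}  B4 = {3, 6, 7, 10}  B5 = {4, 7, 9, 10}  B6 = {4, 7, 8, 10}  B7 = {0, 4, 9, 10}  B8 = {1, 5, 7, 10}
Tree: B1–B2, B2–B3, B2–B4, B3–B5, B5–B6, B5–B7, B2–B8

Each bag holds 4 vertices, so the decomposition has width 3, which upper-bounds the treewidth. Conversely, {0, 4, 9, 10} is a clique of size 4, and the vertices of any clique must share a bag in every tree decomposition; so some bag has ≥ 4 vertices and tw(G) ≥ 3. Therefore the treewidth is 3.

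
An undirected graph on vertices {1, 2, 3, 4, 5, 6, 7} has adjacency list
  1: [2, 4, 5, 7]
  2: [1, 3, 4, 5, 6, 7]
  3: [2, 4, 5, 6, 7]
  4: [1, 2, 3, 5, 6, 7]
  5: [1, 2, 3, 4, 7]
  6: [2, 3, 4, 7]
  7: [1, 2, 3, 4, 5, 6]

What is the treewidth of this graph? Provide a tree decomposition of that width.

Treewidth 4.
One optimal decomposition is:
Bags: B1 = {1, 2, 4, 5, 7}  B2 = {2, 3, 4, 5, 7}  B3 = {2, 3, 4, 6, 7}
Tree: B1–B2, B2–B3

Each bag holds 5 vertices, so the decomposition has width 4, which upper-bounds the treewidth. For the lower bound, the 5 vertices {1, 2, 4, 5, 7} are pairwise adjacent, and any tree decomposition puts a clique entirely inside one bag — forcing width ≥ 4. Combining the bounds, tw(G) = 4.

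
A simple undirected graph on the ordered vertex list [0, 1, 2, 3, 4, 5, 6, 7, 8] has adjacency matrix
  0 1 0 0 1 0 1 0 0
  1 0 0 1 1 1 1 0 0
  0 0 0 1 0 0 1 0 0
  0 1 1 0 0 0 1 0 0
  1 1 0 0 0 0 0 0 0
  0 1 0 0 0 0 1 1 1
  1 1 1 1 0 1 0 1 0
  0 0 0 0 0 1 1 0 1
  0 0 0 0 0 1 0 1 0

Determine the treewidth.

A width-2 tree decomposition is:
Bags: B1 = {0, 1, 6}  B2 = {1, 3, 6}  B3 = {2, 3, 6}  B4 = {1, 5, 6}  B5 = {5, 6, 7}  B6 = {0, 1, 4}  B7 = {5, 7, 8}
Tree: B1–B2, B2–B3, B1–B4, B4–B5, B1–B6, B5–B7
Every bag has size at most 3, so the width is 3 − 1 = 2 and tw(G) ≤ 2. Conversely, {5, 7, 8} is a clique of size 3, and the vertices of any clique must share a bag in every tree decomposition; so some bag has ≥ 3 vertices and tw(G) ≥ 2. Hence tw(G) = 2 exactly.

2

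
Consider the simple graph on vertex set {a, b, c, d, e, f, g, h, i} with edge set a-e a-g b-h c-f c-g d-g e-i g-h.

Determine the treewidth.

1

A width-1 tree decomposition is:
Bags: B1 = {g, h}  B2 = {b, h}  B3 = {a, g}  B4 = {a, e}  B5 = {d, g}  B6 = {c, g}  B7 = {e, i}  B8 = {c, f}
Tree: B1–B2, B1–B3, B3–B4, B3–B5, B5–B6, B4–B7, B6–B8
Every bag has size at most 2, so the width is 2 − 1 = 1 and tw(G) ≤ 1. G has an edge, so its treewidth is at least 1. The upper and lower bounds meet at 1, so that is the treewidth.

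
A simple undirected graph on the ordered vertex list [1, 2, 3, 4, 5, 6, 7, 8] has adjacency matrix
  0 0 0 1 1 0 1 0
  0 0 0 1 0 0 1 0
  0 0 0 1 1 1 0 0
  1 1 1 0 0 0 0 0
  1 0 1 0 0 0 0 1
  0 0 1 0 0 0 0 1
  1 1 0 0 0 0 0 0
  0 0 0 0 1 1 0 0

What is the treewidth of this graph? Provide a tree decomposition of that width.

Treewidth 2.
One such decomposition:
Bags: B1 = {5, 6, 8}  B2 = {3, 5, 6}  B3 = {1, 3, 5}  B4 = {1, 3, 4}  B5 = {1, 4, 7}  B6 = {2, 4, 7}
Tree: B1–B2, B2–B3, B3–B4, B4–B5, B5–B6

The largest bag has 3 vertices, giving width 2; this decomposition certifies tw(G) ≤ 2. The edges 8–6–3–5–8 form a cycle, so G is not a tree and its treewidth is at least 2. The upper and lower bounds meet at 2, so that is the treewidth.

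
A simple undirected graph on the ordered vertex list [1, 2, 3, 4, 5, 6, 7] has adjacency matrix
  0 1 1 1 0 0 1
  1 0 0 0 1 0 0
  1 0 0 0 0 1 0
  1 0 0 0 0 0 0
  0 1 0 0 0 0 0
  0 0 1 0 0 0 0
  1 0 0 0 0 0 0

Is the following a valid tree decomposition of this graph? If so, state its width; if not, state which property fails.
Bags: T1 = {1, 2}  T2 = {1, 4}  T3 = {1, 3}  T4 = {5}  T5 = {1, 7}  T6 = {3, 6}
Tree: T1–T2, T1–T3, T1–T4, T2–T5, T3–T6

A tree decomposition must satisfy three properties: every vertex lies in some bag; for every edge, both endpoints lie together in some bag; and for every vertex, the bags containing it form a connected subtree. Here edge (2,5) lies in no bag, so the decomposition is invalid.

No — edge (2,5) lies in no bag.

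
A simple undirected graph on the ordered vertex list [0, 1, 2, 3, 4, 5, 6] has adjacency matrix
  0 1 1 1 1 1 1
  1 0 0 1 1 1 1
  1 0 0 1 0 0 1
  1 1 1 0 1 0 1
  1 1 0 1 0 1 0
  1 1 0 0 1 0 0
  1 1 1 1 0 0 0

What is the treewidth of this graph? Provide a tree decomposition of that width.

Treewidth 3.
One optimal decomposition is:
Bags: B1 = {0, 1, 3, 4}  B2 = {0, 1, 4, 5}  B3 = {0, 1, 3, 6}  B4 = {0, 2, 3, 6}
Tree: B1–B2, B1–B3, B3–B4

Each bag holds 4 vertices, so the decomposition has width 3, which upper-bounds the treewidth. Conversely, {0, 1, 3, 4} is a clique of size 4, and the vertices of any clique must share a bag in every tree decomposition; so some bag has ≥ 4 vertices and tw(G) ≥ 3. Therefore the treewidth is 3.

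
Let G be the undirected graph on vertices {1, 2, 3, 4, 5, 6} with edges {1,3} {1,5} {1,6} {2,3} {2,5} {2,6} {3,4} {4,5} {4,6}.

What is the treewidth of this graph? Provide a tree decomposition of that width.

Every bag has size at most 4, so the width is 4 − 1 = 3 and tw(G) ≤ 3. For the lower bound: the 4 vertex sets {2,6}, {3,4}, {1}, {5} are disjoint, each induces a connected subgraph, and every pair is joined by at least one edge of G. Contracting each set to a single vertex therefore yields K_{4} as a minor, and since treewidth is minor-monotone, tw(G) ≥ tw(K_{4}) = 3. Therefore the treewidth is 3.

Treewidth 3.
One optimal decomposition is:
Bags: B1 = {1, 2, 4, 6}  B2 = {1, 2, 3, 4}  B3 = {1, 2, 4, 5}
Tree: B1–B2, B2–B3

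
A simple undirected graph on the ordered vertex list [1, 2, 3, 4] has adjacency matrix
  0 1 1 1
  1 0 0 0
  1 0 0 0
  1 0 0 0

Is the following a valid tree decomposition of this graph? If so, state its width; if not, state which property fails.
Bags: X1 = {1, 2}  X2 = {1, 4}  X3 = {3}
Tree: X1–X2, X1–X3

No — edge (1,3) lies in no bag.

A tree decomposition must satisfy three properties: every vertex lies in some bag; for every edge, both endpoints lie together in some bag; and for every vertex, the bags containing it form a connected subtree. Here edge (1,3) lies in no bag, so the decomposition is invalid.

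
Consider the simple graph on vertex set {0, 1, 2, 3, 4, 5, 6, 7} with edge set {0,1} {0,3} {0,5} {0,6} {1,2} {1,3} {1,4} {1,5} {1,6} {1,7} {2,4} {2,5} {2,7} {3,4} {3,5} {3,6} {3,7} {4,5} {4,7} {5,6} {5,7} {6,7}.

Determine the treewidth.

4

A width-4 tree decomposition is:
Bags: B1 = {1, 3, 5, 6, 7}  B2 = {1, 3, 4, 5, 7}  B3 = {1, 2, 4, 5, 7}  B4 = {0, 1, 3, 5, 6}
Tree: B1–B2, B2–B3, B1–B4
Each bag holds 5 vertices, so the decomposition has width 4, which upper-bounds the treewidth. For the lower bound, the 5 vertices {1, 2, 4, 5, 7} are pairwise adjacent, and any tree decomposition puts a clique entirely inside one bag — forcing width ≥ 4. Combining the bounds, tw(G) = 4.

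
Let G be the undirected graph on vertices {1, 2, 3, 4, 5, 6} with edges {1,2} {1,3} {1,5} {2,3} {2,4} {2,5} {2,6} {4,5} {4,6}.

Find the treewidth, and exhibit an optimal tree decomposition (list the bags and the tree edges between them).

Treewidth 2.
One such decomposition:
Bags: B1 = {2, 4, 5}  B2 = {1, 2, 5}  B3 = {1, 2, 3}  B4 = {2, 4, 6}
Tree: B1–B2, B2–B3, B1–B4

The largest bag has 3 vertices, giving width 2; this decomposition certifies tw(G) ≤ 2. On the other hand G contains the 3-clique {1, 2, 3}. A clique must lie in a single bag of any decomposition, so no decomposition can have width below 2. The upper and lower bounds meet at 2, so that is the treewidth.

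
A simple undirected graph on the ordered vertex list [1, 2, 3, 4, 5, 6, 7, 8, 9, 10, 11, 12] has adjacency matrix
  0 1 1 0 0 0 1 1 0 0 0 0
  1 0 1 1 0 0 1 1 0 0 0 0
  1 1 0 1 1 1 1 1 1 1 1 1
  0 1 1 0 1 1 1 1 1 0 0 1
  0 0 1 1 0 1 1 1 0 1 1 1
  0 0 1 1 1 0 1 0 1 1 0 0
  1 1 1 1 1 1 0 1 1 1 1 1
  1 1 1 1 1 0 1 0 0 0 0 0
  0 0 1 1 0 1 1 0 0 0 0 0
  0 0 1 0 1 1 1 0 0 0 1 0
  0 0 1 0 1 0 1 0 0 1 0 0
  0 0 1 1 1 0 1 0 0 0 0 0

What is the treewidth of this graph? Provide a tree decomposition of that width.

Treewidth 4.
Bags: B1 = {3, 4, 5, 6, 7}  B2 = {3, 4, 5, 7, 8}  B3 = {3, 4, 5, 7, 12}  B4 = {3, 4, 6, 7, 9}  B5 = {2, 3, 4, 7, 8}  B6 = {3, 5, 6, 7, 10}  B7 = {3, 5, 7, 10, 11}  B8 = {1, 2, 3, 7, 8}
Tree: B1–B2, B2–B3, B1–B4, B2–B5, B1–B6, B6–B7, B5–B8

Every bag has size at most 5, so the width is 5 − 1 = 4 and tw(G) ≤ 4. On the other hand G contains the 5-clique {1, 2, 3, 7, 8}. A clique must lie in a single bag of any decomposition, so no decomposition can have width below 4. Combining the bounds, tw(G) = 4.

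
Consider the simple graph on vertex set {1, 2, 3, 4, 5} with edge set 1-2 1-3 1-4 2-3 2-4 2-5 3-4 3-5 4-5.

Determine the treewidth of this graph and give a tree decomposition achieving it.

Every bag has size at most 4, so the width is 4 − 1 = 3 and tw(G) ≤ 3. Conversely, {1, 2, 3, 4} is a clique of size 4, and the vertices of any clique must share a bag in every tree decomposition; so some bag has ≥ 4 vertices and tw(G) ≥ 3. The upper and lower bounds meet at 3, so that is the treewidth.

Treewidth 3.
One optimal decomposition is:
Bags: B1 = {2, 3, 4, 5}  B2 = {1, 2, 3, 4}
Tree: B1–B2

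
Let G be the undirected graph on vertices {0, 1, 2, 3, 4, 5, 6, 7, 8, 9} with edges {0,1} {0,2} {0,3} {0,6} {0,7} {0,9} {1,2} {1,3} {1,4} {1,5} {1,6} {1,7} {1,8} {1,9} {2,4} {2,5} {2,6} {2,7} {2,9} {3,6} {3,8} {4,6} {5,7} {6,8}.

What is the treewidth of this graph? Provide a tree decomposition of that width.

Treewidth 3.
One such decomposition:
Bags: B1 = {0, 1, 2, 6}  B2 = {0, 1, 2, 7}  B3 = {1, 2, 5, 7}  B4 = {1, 2, 4, 6}  B5 = {0, 1, 3, 6}  B6 = {0, 1, 2, 9}  B7 = {1, 3, 6, 8}
Tree: B1–B2, B2–B3, B1–B4, B1–B5, B1–B6, B5–B7

The largest bag has 4 vertices, giving width 3; this decomposition certifies tw(G) ≤ 3. Conversely, {1, 3, 6, 8} is a clique of size 4, and the vertices of any clique must share a bag in every tree decomposition; so some bag has ≥ 4 vertices and tw(G) ≥ 3. Therefore the treewidth is 3.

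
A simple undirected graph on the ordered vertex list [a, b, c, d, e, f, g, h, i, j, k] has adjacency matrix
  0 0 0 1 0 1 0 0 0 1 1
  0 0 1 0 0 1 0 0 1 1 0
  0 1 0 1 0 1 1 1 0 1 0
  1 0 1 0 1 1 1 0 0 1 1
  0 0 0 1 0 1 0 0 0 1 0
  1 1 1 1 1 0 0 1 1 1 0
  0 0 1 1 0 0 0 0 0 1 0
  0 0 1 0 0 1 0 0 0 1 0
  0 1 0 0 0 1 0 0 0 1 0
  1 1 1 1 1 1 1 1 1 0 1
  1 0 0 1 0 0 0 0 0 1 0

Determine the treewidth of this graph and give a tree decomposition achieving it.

Treewidth 3.
One optimal decomposition is:
Bags: B1 = {c, d, f, j}  B2 = {a, d, f, j}  B3 = {c, d, g, j}  B4 = {a, d, j, k}  B5 = {d, e, f, j}  B6 = {b, c, f, j}  B7 = {c, f, h, j}  B8 = {b, f, i, j}
Tree: B1–B2, B1–B3, B2–B4, B2–B5, B1–B6, B1–B7, B6–B8

Each bag holds 4 vertices, so the decomposition has width 3, which upper-bounds the treewidth. For the lower bound, the 4 vertices {c, d, g, j} are pairwise adjacent, and any tree decomposition puts a clique entirely inside one bag — forcing width ≥ 3. The upper and lower bounds meet at 3, so that is the treewidth.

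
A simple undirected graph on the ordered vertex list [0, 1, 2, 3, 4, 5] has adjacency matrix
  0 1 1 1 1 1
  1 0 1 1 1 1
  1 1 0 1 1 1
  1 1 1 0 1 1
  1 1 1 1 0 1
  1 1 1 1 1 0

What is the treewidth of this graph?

A width-5 tree decomposition is:
Bags: B1 = {0, 1, 2, 3, 4, 5}
Tree: (single bag)
A single bag containing all 6 vertices is trivially a valid decomposition of width 5. On the other hand G contains the 6-clique {0, 1, 2, 3, 4, 5}. A clique must lie in a single bag of any decomposition, so no decomposition can have width below 5. Combining the bounds, tw(G) = 5.

5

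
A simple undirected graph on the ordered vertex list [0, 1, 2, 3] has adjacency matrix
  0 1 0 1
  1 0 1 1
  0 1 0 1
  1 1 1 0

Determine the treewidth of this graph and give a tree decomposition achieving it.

The largest bag has 3 vertices, giving width 2; this decomposition certifies tw(G) ≤ 2. On the other hand G contains the 3-clique {0, 1, 3}. A clique must lie in a single bag of any decomposition, so no decomposition can have width below 2. Hence tw(G) = 2 exactly.

Treewidth 2.
One optimal decomposition is:
Bags: B1 = {1, 2, 3}  B2 = {0, 1, 3}
Tree: B1–B2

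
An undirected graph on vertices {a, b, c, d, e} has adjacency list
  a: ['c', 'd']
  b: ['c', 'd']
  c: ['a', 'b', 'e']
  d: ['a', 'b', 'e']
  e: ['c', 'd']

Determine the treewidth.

A width-2 tree decomposition is:
Bags: B1 = {a, c, d}  B2 = {c, d, e}  B3 = {b, c, d}
Tree: B1–B2, B2–B3
The largest bag has 3 vertices, giving width 2; this decomposition certifies tw(G) ≤ 2. Since a–d–e–c–a is a cycle in G, G is not acyclic. Forests are exactly the graphs of treewidth ≤ 1, so tw(G) ≥ 2. The upper and lower bounds meet at 2, so that is the treewidth.

2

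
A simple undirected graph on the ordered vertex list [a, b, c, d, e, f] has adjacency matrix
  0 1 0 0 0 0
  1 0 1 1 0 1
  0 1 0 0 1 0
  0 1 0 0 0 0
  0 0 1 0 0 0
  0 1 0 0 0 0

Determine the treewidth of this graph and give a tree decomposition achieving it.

The largest bag has 2 vertices, giving width 1; this decomposition certifies tw(G) ≤ 1. Any graph with an edge has treewidth ≥ 1, and G has the edge f–b. Therefore the treewidth is 1.

Treewidth 1.
One such decomposition:
Bags: B1 = {b, f}  B2 = {a, b}  B3 = {b, d}  B4 = {b, c}  B5 = {c, e}
Tree: B1–B2, B1–B3, B3–B4, B4–B5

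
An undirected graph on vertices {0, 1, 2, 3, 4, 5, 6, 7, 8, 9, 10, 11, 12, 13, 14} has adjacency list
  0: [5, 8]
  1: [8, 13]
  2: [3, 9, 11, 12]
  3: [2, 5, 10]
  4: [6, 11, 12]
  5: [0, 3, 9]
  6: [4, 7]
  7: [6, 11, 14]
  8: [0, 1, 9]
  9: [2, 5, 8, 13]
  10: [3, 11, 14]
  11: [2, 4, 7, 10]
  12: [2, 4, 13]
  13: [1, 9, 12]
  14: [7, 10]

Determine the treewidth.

3

A width-3 tree decomposition is:
Bags: B1 = {0, 1, 8, 13}  B2 = {0, 8, 9, 13}  B3 = {0, 5, 9, 13}  B4 = {5, 9, 12, 13}  B5 = {2, 5, 9, 12}  B6 = {2, 3, 5, 12}  B7 = {2, 3, 4, 12}  B8 = {2, 3, 4, 11}  B9 = {3, 4, 10, 11}  B10 = {4, 6, 10, 11}  B11 = {6, 7, 10, 11}  B12 = {6, 7, 10, 14}
Tree: B1–B2, B2–B3, B3–B4, B4–B5, B5–B6, B6–B7, B7–B8, B8–B9, B9–B10, B10–B11, B11–B12
Each bag holds 4 vertices, so the decomposition has width 3, which upper-bounds the treewidth. For the lower bound: the 4 vertex sets {0,1,8}, {13}, {9}, {2,3,5,12} are disjoint, each induces a connected subgraph, and every pair is joined by at least one edge of G. Contracting each set to a single vertex therefore yields K_{4} as a minor, and since treewidth is minor-monotone, tw(G) ≥ tw(K_{4}) = 3. The upper and lower bounds meet at 3, so that is the treewidth.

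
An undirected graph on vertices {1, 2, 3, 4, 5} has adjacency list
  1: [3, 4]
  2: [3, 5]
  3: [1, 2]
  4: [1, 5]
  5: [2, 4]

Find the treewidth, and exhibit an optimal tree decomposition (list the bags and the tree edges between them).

Treewidth 2.
One such decomposition:
Bags: B1 = {2, 4, 5}  B2 = {2, 3, 4}  B3 = {1, 3, 4}
Tree: B1–B2, B2–B3

Each bag holds 3 vertices, so the decomposition has width 2, which upper-bounds the treewidth. For the lower bound, G contains the cycle 4–5–2–3–1–4, so G is not a forest; only forests have treewidth ≤ 1, hence tw(G) ≥ 2. Hence tw(G) = 2 exactly.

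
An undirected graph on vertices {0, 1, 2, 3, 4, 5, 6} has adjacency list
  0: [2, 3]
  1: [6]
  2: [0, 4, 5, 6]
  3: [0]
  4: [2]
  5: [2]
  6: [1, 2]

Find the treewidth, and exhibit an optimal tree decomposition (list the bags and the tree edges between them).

Treewidth 1.
One such decomposition:
Bags: B1 = {2, 5}  B2 = {0, 2}  B3 = {2, 4}  B4 = {2, 6}  B5 = {0, 3}  B6 = {1, 6}
Tree: B1–B2, B2–B3, B2–B4, B2–B5, B4–B6

The largest bag has 2 vertices, giving width 1; this decomposition certifies tw(G) ≤ 1. Any graph with an edge has treewidth ≥ 1, and G has the edge 2–5. Therefore the treewidth is 1.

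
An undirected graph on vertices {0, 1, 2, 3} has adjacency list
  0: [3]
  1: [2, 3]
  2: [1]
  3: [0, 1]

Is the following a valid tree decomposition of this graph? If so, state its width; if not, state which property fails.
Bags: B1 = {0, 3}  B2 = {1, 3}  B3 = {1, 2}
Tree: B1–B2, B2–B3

Yes; width 1.

Checking the three conditions: (i) the bags cover all of {0, 1, 2, 3}; (ii) for each edge, some bag contains both endpoints; (iii) the bags containing any fixed vertex form a subtree. All hold, so the decomposition is valid with width 2 − 1 = 1.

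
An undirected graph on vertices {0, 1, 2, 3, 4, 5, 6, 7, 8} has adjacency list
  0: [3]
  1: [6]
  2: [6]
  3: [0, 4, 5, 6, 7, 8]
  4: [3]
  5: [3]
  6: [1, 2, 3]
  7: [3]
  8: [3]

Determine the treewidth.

1

A width-1 tree decomposition is:
Bags: B1 = {3, 6}  B2 = {2, 6}  B3 = {3, 5}  B4 = {3, 4}  B5 = {3, 7}  B6 = {3, 8}  B7 = {0, 3}  B8 = {1, 6}
Tree: B1–B2, B1–B3, B1–B4, B3–B5, B5–B6, B4–B7, B2–B8
Every bag has size at most 2, so the width is 2 − 1 = 1 and tw(G) ≤ 1. Since G has at least one edge (e.g. 3–6), it is not an edgeless graph, so tw(G) ≥ 1. The upper and lower bounds meet at 1, so that is the treewidth.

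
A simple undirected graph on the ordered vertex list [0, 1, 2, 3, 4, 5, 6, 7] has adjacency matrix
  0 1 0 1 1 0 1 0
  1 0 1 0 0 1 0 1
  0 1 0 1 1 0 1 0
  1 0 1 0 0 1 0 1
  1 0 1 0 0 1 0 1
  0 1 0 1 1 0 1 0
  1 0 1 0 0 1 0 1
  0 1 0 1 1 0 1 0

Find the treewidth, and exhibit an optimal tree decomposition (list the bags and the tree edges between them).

Treewidth 4.
One optimal decomposition is:
Bags: B1 = {0, 2, 4, 5, 7}  B2 = {0, 2, 3, 5, 7}  B3 = {0, 2, 5, 6, 7}  B4 = {0, 1, 2, 5, 7}
Tree: B1–B2, B2–B3, B3–B4

Each bag holds 5 vertices, so the decomposition has width 4, which upper-bounds the treewidth. For the lower bound: the 5 vertex sets {4,5}, {0,3}, {6,7}, {2}, {1} are disjoint, each induces a connected subgraph, and every pair is joined by at least one edge of G. Contracting each set to a single vertex therefore yields K_{5} as a minor, and since treewidth is minor-monotone, tw(G) ≥ tw(K_{5}) = 4. Therefore the treewidth is 4.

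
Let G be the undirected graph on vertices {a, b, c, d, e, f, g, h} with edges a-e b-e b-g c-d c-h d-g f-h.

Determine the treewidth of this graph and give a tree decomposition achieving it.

Treewidth 1.
One optimal decomposition is:
Bags: B1 = {f, h}  B2 = {c, h}  B3 = {c, d}  B4 = {d, g}  B5 = {b, g}  B6 = {b, e}  B7 = {a, e}
Tree: B1–B2, B2–B3, B3–B4, B4–B5, B5–B6, B6–B7

Every bag has size at most 2, so the width is 2 − 1 = 1 and tw(G) ≤ 1. Since G has at least one edge (e.g. f–h), it is not an edgeless graph, so tw(G) ≥ 1. Combining the bounds, tw(G) = 1.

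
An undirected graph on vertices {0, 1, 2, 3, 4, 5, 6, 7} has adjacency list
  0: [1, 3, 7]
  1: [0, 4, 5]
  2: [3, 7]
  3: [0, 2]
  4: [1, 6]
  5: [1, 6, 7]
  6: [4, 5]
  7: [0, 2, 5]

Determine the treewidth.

2

A width-2 tree decomposition is:
Bags: B1 = {0, 2, 3}  B2 = {0, 2, 7}  B3 = {0, 1, 7}  B4 = {1, 5, 7}  B5 = {1, 4, 5}  B6 = {4, 5, 6}
Tree: B1–B2, B2–B3, B3–B4, B4–B5, B5–B6
The largest bag has 3 vertices, giving width 2; this decomposition certifies tw(G) ≤ 2. For the lower bound, G contains the cycle 3–2–7–0–3, so G is not a forest; only forests have treewidth ≤ 1, hence tw(G) ≥ 2. Combining the bounds, tw(G) = 2.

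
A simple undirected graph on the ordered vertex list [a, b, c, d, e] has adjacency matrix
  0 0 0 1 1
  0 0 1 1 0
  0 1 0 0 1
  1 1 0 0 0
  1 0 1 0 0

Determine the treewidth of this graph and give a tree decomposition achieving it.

Treewidth 2.
Bags: B1 = {b, c, d}  B2 = {c, d, e}  B3 = {a, d, e}
Tree: B1–B2, B2–B3

The largest bag has 3 vertices, giving width 2; this decomposition certifies tw(G) ≤ 2. Since d–b–c–e–a–d is a cycle in G, G is not acyclic. Forests are exactly the graphs of treewidth ≤ 1, so tw(G) ≥ 2. The upper and lower bounds meet at 2, so that is the treewidth.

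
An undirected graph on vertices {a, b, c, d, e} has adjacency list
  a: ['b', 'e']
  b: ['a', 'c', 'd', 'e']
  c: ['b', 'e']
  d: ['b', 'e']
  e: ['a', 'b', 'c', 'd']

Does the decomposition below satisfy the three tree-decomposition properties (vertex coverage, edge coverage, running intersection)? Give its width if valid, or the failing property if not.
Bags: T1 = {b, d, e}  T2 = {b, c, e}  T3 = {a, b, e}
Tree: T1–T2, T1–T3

Checking the three conditions: (i) the bags cover all of {a, b, c, d, e}; (ii) for each edge, some bag contains both endpoints; (iii) the bags containing any fixed vertex form a subtree. All hold, so the decomposition is valid with width 3 − 1 = 2.

Yes; width 2.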